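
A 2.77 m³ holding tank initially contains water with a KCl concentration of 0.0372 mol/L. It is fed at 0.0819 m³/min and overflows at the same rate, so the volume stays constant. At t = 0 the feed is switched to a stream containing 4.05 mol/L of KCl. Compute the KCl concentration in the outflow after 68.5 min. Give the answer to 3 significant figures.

Unsteady species balance (constant V, well mixed): V dC/dt = Q(C_in − C).
So dC/dt = (C_in − C)/τ with τ = V/Q = 2.77/0.0819 = 33.822 min.
This is linear first-order; C(t) = C_in + (C₀ − C_in) e^(−t/τ).
C(68.5) = 4.05 + (0.0372 − 4.05)·e^(−68.5/33.822) = 4.05 + (-4.0128)·0.13195 = 3.5205 mol/L.

3.52 mol/L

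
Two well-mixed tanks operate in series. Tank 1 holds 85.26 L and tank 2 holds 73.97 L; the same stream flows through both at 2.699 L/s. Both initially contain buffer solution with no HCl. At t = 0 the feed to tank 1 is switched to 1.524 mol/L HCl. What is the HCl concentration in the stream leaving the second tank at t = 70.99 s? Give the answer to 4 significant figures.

1.057 mol/L

Each tank obeys Vᵢ dCᵢ/dt = Q(Cᵢ₋₁ − Cᵢ), so τᵢ = Vᵢ/Q.
τ₁ = 85.26/2.699 = 31.5895 s; τ₂ = 73.97/2.699 = 27.4064 s.
Solving the cascade with C₁(0)=C₂(0)=0 gives C₂(t) = C_in[1 − (τ₁ e^(−t/τ₁) − τ₂ e^(−t/τ₂))/(τ₁ − τ₂)].
At t = 70.99: e^(−t/τ₁) = 0.105688, e^(−t/τ₂) = 0.0750001.
C₂ = 1.524·[1 − (31.5895·0.105688 − 27.4064·0.0750001)/(4.18303)] = 1.524·0.693253 = 1.05652 mol/L.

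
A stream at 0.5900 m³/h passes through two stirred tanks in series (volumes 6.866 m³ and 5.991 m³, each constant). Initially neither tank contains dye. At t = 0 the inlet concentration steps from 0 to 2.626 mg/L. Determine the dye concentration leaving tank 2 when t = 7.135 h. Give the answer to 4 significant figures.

Each tank obeys Vᵢ dCᵢ/dt = Q(Cᵢ₋₁ − Cᵢ), so τᵢ = Vᵢ/Q.
τ₁ = 6.866/0.5900 = 11.6373 h; τ₂ = 5.991/0.5900 = 10.1542 h.
Solving the cascade with C₁(0)=C₂(0)=0 gives C₂(t) = C_in[1 − (τ₁ e^(−t/τ₁) − τ₂ e^(−t/τ₂))/(τ₁ − τ₂)].
At t = 7.135: e^(−t/τ₁) = 0.541661, e^(−t/τ₂) = 0.495265.
C₂ = 2.626·[1 − (11.6373·0.541661 − 10.1542·0.495265)/(1.48305)] = 2.626·0.140674 = 0.369410 mg/L.

0.3694 mg/L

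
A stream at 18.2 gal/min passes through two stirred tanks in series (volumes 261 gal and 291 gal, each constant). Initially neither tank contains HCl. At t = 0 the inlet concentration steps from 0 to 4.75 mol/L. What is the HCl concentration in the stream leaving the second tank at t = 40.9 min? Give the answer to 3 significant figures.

Time constants: τᵢ = Vᵢ/Q for each well-mixed tank.
τ₁ = 261/18.2 = 14.341 min; τ₂ = 291/18.2 = 15.989 min.
Solving the cascade with C₁(0)=C₂(0)=0 gives C₂(t) = C_in[1 − (τ₁ e^(−t/τ₁) − τ₂ e^(−t/τ₂))/(τ₁ − τ₂)].
At t = 40.9: e^(−t/τ₁) = 0.057727, e^(−t/τ₂) = 0.077459.
C₂ = 4.75·[1 − (14.341·0.057727 − 15.989·0.077459)/(-1.6484)] = 4.75·0.75087 = 3.5666 mol/L.

3.57 mol/L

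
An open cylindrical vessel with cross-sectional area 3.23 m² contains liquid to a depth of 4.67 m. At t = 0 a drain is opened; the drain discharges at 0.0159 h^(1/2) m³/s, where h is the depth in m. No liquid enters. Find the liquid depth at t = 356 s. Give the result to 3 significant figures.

A dh/dt = −Q_out = −0.0159 √h.
This is separable: 2 d(√h)/dt = −0.0159/A, so √h = √h₀ − (0.0159/(2A)) t.
√h = √4.67 − 0.0159·356/(2·3.23) = 2.1610 − 0.87622 = 1.2848.
h = 1.2848² = 1.6507 m.

1.65 m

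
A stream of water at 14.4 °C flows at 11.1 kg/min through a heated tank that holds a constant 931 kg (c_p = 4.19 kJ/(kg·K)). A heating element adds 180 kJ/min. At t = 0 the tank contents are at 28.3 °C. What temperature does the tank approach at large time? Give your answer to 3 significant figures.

M c_p dT/dt = ṁ c_p (T_in − T) + Q̇.
At steady state dT/dt = 0 ⇒ T_ss = T_in + Q̇/(ṁ c_p) = 14.4 + 180/(11.1·4.19) = 18.270 °C.

18.3 °C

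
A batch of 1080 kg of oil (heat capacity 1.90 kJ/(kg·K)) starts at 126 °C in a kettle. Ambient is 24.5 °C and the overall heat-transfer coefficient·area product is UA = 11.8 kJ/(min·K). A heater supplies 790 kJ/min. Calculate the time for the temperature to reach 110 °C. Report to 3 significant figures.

M c_p dT/dt = −UA(T − T_amb) + Q̇.
τ = M c_p/UA = 173.90 min; T_ss = T_amb + Q̇/UA = 24.5 + 790/11.8 = 91.449 °C.
T(t) = T_ss + (T₀ − T_ss)e^(−t/τ); set T = 110:
t = −τ ln[(T − T_ss)/(T₀ − T_ss)] = −173.90 · ln(0.53691) = 108.15 min.

108 min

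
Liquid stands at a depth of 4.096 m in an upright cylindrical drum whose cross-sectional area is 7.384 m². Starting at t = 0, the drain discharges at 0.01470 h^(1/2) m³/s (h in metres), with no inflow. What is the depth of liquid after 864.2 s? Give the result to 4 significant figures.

1.354 m

With no inflow, A dh/dt = −0.01470 √h.
Separate and integrate: 2(√h − √h₀) = −(0.01470/A) t.
√h = √4.096 − 0.01470·864.2/(2·7.384) = 2.02386 − 0.860221 = 1.16364.
h = 1.16364² = 1.35405 m.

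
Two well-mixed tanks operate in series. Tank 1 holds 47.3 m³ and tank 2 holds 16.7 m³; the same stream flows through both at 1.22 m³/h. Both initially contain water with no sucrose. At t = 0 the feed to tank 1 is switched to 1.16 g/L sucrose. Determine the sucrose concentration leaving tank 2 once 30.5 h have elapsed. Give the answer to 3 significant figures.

0.412 g/L

Each tank obeys Vᵢ dCᵢ/dt = Q(Cᵢ₋₁ − Cᵢ), so τᵢ = Vᵢ/Q.
τ₁ = 47.3/1.22 = 38.770 h; τ₂ = 16.7/1.22 = 13.689 h.
Solving the cascade with C₁(0)=C₂(0)=0 gives C₂(t) = C_in[1 − (τ₁ e^(−t/τ₁) − τ₂ e^(−t/τ₂))/(τ₁ − τ₂)].
At t = 30.5: e^(−t/τ₁) = 0.45535, e^(−t/τ₂) = 0.10773.
C₂ = 1.16·[1 − (38.770·0.45535 − 13.689·0.10773)/(25.082)] = 1.16·0.35493 = 0.41172 g/L.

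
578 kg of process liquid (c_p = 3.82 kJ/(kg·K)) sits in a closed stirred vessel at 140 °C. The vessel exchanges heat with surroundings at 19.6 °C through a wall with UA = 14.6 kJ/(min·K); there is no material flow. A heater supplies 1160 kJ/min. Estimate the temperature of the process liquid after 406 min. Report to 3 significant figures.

Lumped-capacitance energy balance: M c_p dT/dt = UA(T_amb − T) + Q̇.
dT/dt = (T_ss − T)/τ with T_ss = T_amb + Q̇/UA = 19.6 + 1160/14.6 = 99.052 °C, τ = M c_p/UA = 578·3.82/14.6 = 151.23 min.
This is linear first-order; T(t) = T_ss + (T₀ − T_ss) e^(−t/τ).
T(406) = 99.052 + (40.948)·0.068245 = 101.85 °C.

102 °C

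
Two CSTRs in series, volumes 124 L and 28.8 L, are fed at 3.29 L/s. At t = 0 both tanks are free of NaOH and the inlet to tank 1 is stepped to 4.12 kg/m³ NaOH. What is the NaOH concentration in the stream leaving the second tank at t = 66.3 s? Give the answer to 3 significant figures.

3.20 kg/m³

Species balance on tank i: dCᵢ/dt = (Cᵢ₋₁ − Cᵢ)/τᵢ with τᵢ = Vᵢ/Q.
τ₁ = 124/3.29 = 37.690 s; τ₂ = 28.8/3.29 = 8.7538 s.
Tank 1: C₁ = C_in(1 − e^(−t/τ₁)). Tank 2 (τ₁ ≠ τ₂): C₂ = C_in[1 − (τ₁ e^(−t/τ₁) − τ₂ e^(−t/τ₂))/(τ₁ − τ₂)].
At t = 66.3: e^(−t/τ₁) = 0.17220, e^(−t/τ₂) = 0.00051371.
C₂ = 4.12·[1 − (37.690·0.17220 − 8.7538·0.00051371)/(28.936)] = 4.12·0.77586 = 3.1965 kg/m³.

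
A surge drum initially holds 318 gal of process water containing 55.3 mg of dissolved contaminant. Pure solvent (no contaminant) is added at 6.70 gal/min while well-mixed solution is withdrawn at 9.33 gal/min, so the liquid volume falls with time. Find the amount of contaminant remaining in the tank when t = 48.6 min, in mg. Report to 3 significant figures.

8.93 mg

Total volume: dV/dt = Q_in − Q_out = -2.6300 gal/min, so V(t) = 318 − 2.6300 t and V(48.6) = 190.18 gal.
Solute balance: dm/dt = 0 − Q_out C = −Q_out m/V(t).
Separate: dm/m = −Q_out dt/V(t) ⇒ ln(m/m₀) = −(Q_out/(Q_in−Q_out)) ln(V/V₀).
m = m₀ (V₀/V)^(Q_out/(Q_in−Q_out)) = 55.3 × (318/190.18)^(-3.5475) = 8.9271 mg.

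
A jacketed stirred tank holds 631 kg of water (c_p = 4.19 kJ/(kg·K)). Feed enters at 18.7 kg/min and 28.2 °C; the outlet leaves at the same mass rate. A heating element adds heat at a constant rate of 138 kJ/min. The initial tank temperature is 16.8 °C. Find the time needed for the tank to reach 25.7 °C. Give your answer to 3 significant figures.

38.1 min

M c_p dT/dt = ṁ c_p (T_in − T) + Q̇.
τ = M/ṁ = 33.743 min; T_ss = T_in + Q̇/(ṁ c_p) = 29.961 °C.
T(t) = T_ss + (T₀ − T_ss) e^(−t/τ). Set T = 25.7:
e^(−t/τ) = (25.7 − 29.961)/(16.8 − 29.961) = 0.32377
t = −33.743 · ln(0.32377) = 38.053 min.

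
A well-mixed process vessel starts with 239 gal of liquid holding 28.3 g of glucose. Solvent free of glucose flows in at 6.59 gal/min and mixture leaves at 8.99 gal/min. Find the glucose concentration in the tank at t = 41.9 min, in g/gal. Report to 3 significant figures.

Total volume: dV/dt = Q_in − Q_out = -2.4000 gal/min, so V(t) = 239 − 2.4000 t and V(41.9) = 138.44 gal.
Species balance (pure solvent in): dm/dt = −Q_out · m/V(t).
dm/m = −Q_out dt/(V₀ − 2.4000 t); integrating gives ln(m/m₀) = −(Q_out/(Q_in−Q_out)) ln(V/V₀).
m = m₀ (V₀/V)^(Q_out/(Q_in−Q_out)) = 28.3 × (239/138.44)^(-3.7458) = 3.6603 g.
C = m/V = 3.6603/138.44 = 0.026439 g/gal.

0.0264 g/gal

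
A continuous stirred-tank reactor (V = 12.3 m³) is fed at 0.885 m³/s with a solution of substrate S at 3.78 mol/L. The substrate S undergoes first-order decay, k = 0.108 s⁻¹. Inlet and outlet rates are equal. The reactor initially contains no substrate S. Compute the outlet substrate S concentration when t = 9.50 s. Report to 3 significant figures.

V dC/dt = Q(C_in − C) − k V C.
dC/dt = (Q/V) C_in − (Q/V + k) C; effective rate a = Q/V + k = 0.071951 + 0.108 = 0.17995 s⁻¹.
C_ss = Q C_in/(Q + kV) = 1.5114 mol/L; C(t) = C_ss + (C₀ − C_ss) e^(−a t).
C(9.50) = 1.5114 + (-1.5114)·e^(−0.17995·9.50) = 1.5114 + (-1.5114)·0.18095 = 1.2379 mol/L.

1.24 mol/L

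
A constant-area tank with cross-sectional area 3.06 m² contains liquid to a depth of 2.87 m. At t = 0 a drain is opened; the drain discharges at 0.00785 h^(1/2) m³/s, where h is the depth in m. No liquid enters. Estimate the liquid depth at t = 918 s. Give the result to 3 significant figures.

A dh/dt = −Q_out = −0.00785 √h.
∫ h^(−1/2) dh = −(0.00785/A) ∫ dt, giving 2√h = 2√h₀ − (0.00785/A) t.
√h = √2.87 − 0.00785·918/(2·3.06) = 1.6941 − 1.1775 = 0.51661.
h = 0.51661² = 0.26688 m.

0.267 m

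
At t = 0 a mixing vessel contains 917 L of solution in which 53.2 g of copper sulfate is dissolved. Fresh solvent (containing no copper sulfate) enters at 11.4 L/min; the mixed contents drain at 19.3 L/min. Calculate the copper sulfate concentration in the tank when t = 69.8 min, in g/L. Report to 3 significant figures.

0.0154 g/L

Let m(t) be the amount of copper sulfate. Volume: V(t) = V₀ + (Q_in − Q_out) t = 917 − 7.9000 t; V(69.8) = 365.58 L.
Species balance (pure solvent in): dm/dt = −Q_out · m/V(t).
dm/m = −Q_out dt/(V₀ − 7.9000 t); integrating gives ln(m/m₀) = −(Q_out/(Q_in−Q_out)) ln(V/V₀).
m = m₀ (V₀/V)^(Q_out/(Q_in−Q_out)) = 53.2 × (917/365.58)^(-2.4430) = 5.6259 g.
C = m/V = 5.6259/365.58 = 0.015389 g/L.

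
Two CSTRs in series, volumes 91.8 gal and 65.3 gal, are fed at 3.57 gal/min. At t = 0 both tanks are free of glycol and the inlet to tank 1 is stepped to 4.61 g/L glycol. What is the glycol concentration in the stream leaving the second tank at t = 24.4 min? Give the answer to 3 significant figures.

1.42 g/L

Species balance on tank i: dCᵢ/dt = (Cᵢ₋₁ − Cᵢ)/τᵢ with τᵢ = Vᵢ/Q.
τ₁ = 91.8/3.57 = 25.714 min; τ₂ = 65.3/3.57 = 18.291 min.
Solving the cascade with C₁(0)=C₂(0)=0 gives C₂(t) = C_in[1 − (τ₁ e^(−t/τ₁) − τ₂ e^(−t/τ₂))/(τ₁ − τ₂)].
At t = 24.4: e^(−t/τ₁) = 0.38717, e^(−t/τ₂) = 0.26343.
C₂ = 4.61·[1 − (25.714·0.38717 − 18.291·0.26343)/(7.4230)] = 4.61·0.30791 = 1.4195 g/L.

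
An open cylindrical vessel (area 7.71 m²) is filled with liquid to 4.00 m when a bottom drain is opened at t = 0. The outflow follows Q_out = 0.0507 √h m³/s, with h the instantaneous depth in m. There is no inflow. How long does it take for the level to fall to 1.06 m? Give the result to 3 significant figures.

With no inflow, A dh/dt = −0.0507 √h.
Separate and integrate: 2(√h − √h₀) = −(0.0507/A) t.
t = 2A(√h₀ − √h)/0.0507 = 2·7.71·(√4.00 − √1.06)/0.0507
  = 15.420 × (2.0000 − 1.0296) / 0.0507 = 295.15 s.

295 s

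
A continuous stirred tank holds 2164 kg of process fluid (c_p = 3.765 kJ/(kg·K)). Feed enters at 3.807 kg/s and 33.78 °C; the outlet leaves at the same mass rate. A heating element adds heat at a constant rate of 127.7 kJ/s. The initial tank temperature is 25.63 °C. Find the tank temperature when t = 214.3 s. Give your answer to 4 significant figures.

30.99 °C

M c_p dT/dt = ṁ c_p (T_in − T) + Q̇.
τ = M/ṁ = 568.427 s; T_ss = T_in + Q̇/(ṁ c_p) = 33.78 + 127.7/(3.807·3.765) = 42.6893 °C.
This is linear first-order; T(t) = T_ss + (T₀ − T_ss) e^(−t/τ).
T(214.3) = 42.6893 + (-17.0593)·e^(−214.3/568.427) = 42.6893 + (-17.0593)·0.685912 = 30.9881 °C.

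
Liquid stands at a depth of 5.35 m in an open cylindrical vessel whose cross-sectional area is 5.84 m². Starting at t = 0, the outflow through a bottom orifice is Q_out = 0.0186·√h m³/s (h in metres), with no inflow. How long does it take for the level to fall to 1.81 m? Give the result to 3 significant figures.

A dh/dt = −Q_out = −0.0186 √h.
Separate and integrate: 2(√h − √h₀) = −(0.0186/A) t.
t = 2A(√h₀ − √h)/0.0186 = 2·5.84·(√5.35 − √1.81)/0.0186
  = 11.680 × (2.3130 − 1.3454) / 0.0186 = 607.64 s.

608 s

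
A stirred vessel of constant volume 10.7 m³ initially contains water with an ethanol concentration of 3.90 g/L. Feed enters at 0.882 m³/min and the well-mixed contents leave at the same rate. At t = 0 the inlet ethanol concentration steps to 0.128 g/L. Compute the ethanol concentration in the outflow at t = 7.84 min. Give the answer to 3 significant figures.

Unsteady species balance (constant V, well mixed): V dC/dt = Q(C_in − C).
So dC/dt = (C_in − C)/τ with τ = V/Q = 10.7/0.882 = 12.132 min.
This is linear first-order; C(t) = C_in + (C₀ − C_in) e^(−t/τ).
C(7.84) = 0.128 + (3.90 − 0.128)·e^(−7.84/12.132) = 0.128 + (3.7720)·0.52401 = 2.1046 g/L.

2.10 g/L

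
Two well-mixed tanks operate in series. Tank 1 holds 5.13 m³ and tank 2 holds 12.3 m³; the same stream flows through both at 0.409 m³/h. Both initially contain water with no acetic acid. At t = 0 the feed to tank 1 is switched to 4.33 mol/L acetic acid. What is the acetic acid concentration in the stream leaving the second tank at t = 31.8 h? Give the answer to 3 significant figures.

Each tank obeys Vᵢ dCᵢ/dt = Q(Cᵢ₋₁ − Cᵢ), so τᵢ = Vᵢ/Q.
τ₁ = 5.13/0.409 = 12.543 h; τ₂ = 12.3/0.409 = 30.073 h.
Tank 1: C₁ = C_in(1 − e^(−t/τ₁)). Tank 2 (τ₁ ≠ τ₂): C₂ = C_in[1 − (τ₁ e^(−t/τ₁) − τ₂ e^(−t/τ₂))/(τ₁ − τ₂)].
At t = 31.8: e^(−t/τ₁) = 0.079236, e^(−t/τ₂) = 0.34735.
C₂ = 4.33·[1 − (12.543·0.079236 − 30.073·0.34735)/(-17.531)] = 4.33·0.46082 = 1.9953 mol/L.

2.00 mol/L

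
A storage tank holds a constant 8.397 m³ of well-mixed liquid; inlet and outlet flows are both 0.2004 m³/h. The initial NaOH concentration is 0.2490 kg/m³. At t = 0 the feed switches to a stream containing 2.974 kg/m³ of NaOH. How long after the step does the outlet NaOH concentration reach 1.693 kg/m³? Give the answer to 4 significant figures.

31.63 h

Species balance: V dC/dt = Q(C_in − C) ⇒ τ = V/Q = 41.9012 h.
C(t) = C_in + (C₀ − C_in) e^(−t/τ). Set C = 1.693 and solve for t:
e^(−t/τ) = (C − C_in)/(C₀ − C_in) = (1.693 − 2.974)/(0.2490 − 2.974) = 0.470092
t = −τ ln(…) = 41.9012 × 0.754827 = 31.6282 h.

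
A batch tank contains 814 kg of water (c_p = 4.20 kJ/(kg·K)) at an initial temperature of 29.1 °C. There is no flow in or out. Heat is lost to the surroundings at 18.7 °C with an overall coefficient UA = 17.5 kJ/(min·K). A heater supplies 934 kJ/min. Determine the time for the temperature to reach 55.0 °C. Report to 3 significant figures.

Lumped-capacitance energy balance: M c_p dT/dt = UA(T_amb − T) + Q̇.
τ = M c_p/UA = 195.36 min; T_ss = T_amb + Q̇/UA = 18.7 + 934/17.5 = 72.071 °C.
T(t) = T_ss + (T₀ − T_ss)e^(−t/τ); set T = 55.0:
t = −τ ln[(T − T_ss)/(T₀ − T_ss)] = −195.36 · ln(0.39727) = 180.34 min.

180 min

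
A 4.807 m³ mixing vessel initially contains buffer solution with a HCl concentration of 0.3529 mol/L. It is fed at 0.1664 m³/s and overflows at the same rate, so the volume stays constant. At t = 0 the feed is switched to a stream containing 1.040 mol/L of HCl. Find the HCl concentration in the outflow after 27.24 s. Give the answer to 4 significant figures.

Unsteady species balance (constant V, well mixed): V dC/dt = Q(C_in − C).
So dC/dt = (C_in − C)/τ with τ = V/Q = 4.807/0.1664 = 28.8882 s.
Solution: C(t) = C_in + (C₀ − C_in) e^(−t/τ).
C(27.24) = 1.040 + (0.3529 − 1.040)·e^(−27.24/28.8882) = 1.040 + (-0.687100)·0.389479 = 0.772389 mol/L.

0.7724 mol/L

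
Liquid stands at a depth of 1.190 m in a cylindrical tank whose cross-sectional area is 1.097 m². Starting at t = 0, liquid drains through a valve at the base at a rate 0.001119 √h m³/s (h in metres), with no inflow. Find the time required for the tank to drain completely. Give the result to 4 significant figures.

2139 s

Volume balance on the tank: A dh/dt = −0.001119 √h.
This is separable: 2 d(√h)/dt = −0.001119/A, so √h = √h₀ − (0.001119/(2A)) t.
Set h = 0: 2√h₀ = (0.001119/A) t_empty ⇒ t_empty = 2A√h₀/0.001119.
t_empty = 2·1.097·√1.190/0.001119 = 2.19400·1.09087/0.001119 = 2138.85 s.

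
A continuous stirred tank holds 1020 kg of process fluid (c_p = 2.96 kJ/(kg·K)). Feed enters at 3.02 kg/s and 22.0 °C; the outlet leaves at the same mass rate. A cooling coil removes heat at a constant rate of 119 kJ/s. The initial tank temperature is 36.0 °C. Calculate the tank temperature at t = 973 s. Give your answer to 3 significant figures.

10.2 °C

Heat balance on the well-mixed liquid: M c_p dT/dt = ṁ c_p (T_in − T) − 119.
Rearrange: dT/dt = (T_ss − T)/τ with τ = M/ṁ = 337.75 s and T_ss = T_in − Q̇/(ṁ c_p) = 8.6878 °C.
This is linear first-order; T(t) = T_ss + (T₀ − T_ss) e^(−t/τ).
T(973) = 8.6878 + (27.312)·e^(−973/337.75) = 8.6878 + (27.312)·0.056087 = 10.220 °C.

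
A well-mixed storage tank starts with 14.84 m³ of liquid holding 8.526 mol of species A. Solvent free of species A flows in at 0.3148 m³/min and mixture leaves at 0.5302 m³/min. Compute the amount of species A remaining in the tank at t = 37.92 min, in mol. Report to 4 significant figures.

Let m(t) be the amount of species A. Volume: V(t) = V₀ + (Q_in − Q_out) t = 14.84 − 0.215400 t; V(37.92) = 6.67203 m³.
Species balance (pure solvent in): dm/dt = −Q_out · m/V(t).
dm/m = −Q_out dt/(V₀ − 0.215400 t); integrating gives ln(m/m₀) = −(Q_out/(Q_in−Q_out)) ln(V/V₀).
m = m₀ (V₀/V)^(Q_out/(Q_in−Q_out)) = 8.526 × (14.84/6.67203)^(-2.46147) = 1.19175 mol.

1.192 mol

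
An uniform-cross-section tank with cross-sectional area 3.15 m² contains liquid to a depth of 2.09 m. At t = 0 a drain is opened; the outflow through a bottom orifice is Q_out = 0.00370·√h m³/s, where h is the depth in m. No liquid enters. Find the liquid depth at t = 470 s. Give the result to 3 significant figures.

Mass balance (ρ constant): A dh/dt = −0.00370 √h.
∫ h^(−1/2) dh = −(0.00370/A) ∫ dt, giving 2√h = 2√h₀ − (0.00370/A) t.
√h = √2.09 − 0.00370·470/(2·3.15) = 1.4457 − 0.27603 = 1.1697.
h = 1.1697² = 1.3681 m.

1.37 m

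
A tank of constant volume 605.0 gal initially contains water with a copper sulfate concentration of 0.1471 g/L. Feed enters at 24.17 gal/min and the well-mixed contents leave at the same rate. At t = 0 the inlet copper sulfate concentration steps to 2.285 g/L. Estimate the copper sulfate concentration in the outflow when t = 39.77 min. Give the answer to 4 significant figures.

1.849 g/L

Mass balance on the solute (V constant): V dC/dt = Q(C_in − C).
Rewrite as dC/dt + C/τ = C_in/τ, τ = V/Q = 25.0310 min.
C approaches C_in exponentially: C(t) = C_in + (C₀ − C_in) e^(−t/τ).
C(39.77) = 2.285 + (0.1471 − 2.285)·e^(−39.77/25.0310) = 2.285 + (-2.13790)·0.204165 = 1.84852 g/L.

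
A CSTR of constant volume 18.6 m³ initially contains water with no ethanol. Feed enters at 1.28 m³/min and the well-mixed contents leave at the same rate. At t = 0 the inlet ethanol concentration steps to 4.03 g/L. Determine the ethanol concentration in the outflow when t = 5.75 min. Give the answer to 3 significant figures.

1.32 g/L

Unsteady species balance (constant V, well mixed): V dC/dt = Q(C_in − C).
Time constant τ = V/Q = 18.6/1.28 = 14.531 min.
This is linear first-order; C(t) = C_in + (C₀ − C_in) e^(−t/τ).
C(5.75) = 4.03 + (0 − 4.03)·e^(−5.75/14.531) = 4.03 + (-4.0300)·0.67321 = 1.3170 g/L.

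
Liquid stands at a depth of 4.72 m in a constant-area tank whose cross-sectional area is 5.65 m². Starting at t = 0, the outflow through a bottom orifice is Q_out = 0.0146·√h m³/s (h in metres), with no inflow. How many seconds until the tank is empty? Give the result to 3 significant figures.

Unsteady balance on liquid volume: A dh/dt = −0.0146 √h.
∫ h^(−1/2) dh = −(0.0146/A) ∫ dt, giving 2√h = 2√h₀ − (0.0146/A) t.
Tank is empty when √h = 0: t_empty = 2A√h₀/0.0146.
t_empty = 2·5.65·√4.72/0.0146 = 11.300·2.1726/0.0146 = 1681.5 s.

1680 s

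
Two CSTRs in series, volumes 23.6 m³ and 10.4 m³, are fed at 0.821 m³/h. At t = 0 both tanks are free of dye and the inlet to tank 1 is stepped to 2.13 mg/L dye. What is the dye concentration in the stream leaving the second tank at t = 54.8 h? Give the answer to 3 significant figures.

1.59 mg/L

Time constants: τᵢ = Vᵢ/Q for each well-mixed tank.
τ₁ = 23.6/0.821 = 28.745 h; τ₂ = 10.4/0.821 = 12.667 h.
Solving the cascade with C₁(0)=C₂(0)=0 gives C₂(t) = C_in[1 − (τ₁ e^(−t/τ₁) − τ₂ e^(−t/τ₂))/(τ₁ − τ₂)].
At t = 54.8: e^(−t/τ₁) = 0.14862, e^(−t/τ₂) = 0.013220.
C₂ = 2.13·[1 − (28.745·0.14862 − 12.667·0.013220)/(16.078)] = 2.13·0.74471 = 1.5862 mg/L.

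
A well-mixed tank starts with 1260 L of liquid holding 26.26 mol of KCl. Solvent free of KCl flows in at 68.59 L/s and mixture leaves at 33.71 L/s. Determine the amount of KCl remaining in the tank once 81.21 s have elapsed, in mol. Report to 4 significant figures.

8.411 mol

Let m(t) be the amount of KCl. Volume: V(t) = V₀ + (Q_in − Q_out) t = 1260 + 34.8800 t; V(81.21) = 4092.60 L.
Species balance (pure solvent in): dm/dt = −Q_out · m/V(t).
Separate: dm/m = −Q_out dt/V(t) ⇒ ln(m/m₀) = −(Q_out/(Q_in−Q_out)) ln(V/V₀).
m = m₀ (V₀/V)^(Q_out/(Q_in−Q_out)) = 26.26 × (1260/4092.60)^(0.966456) = 8.41061 mol.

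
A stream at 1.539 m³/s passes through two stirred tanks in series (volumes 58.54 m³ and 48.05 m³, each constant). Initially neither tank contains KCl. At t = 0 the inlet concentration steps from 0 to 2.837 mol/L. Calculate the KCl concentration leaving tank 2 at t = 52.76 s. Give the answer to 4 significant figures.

Each tank obeys Vᵢ dCᵢ/dt = Q(Cᵢ₋₁ − Cᵢ), so τᵢ = Vᵢ/Q.
τ₁ = 58.54/1.539 = 38.0377 s; τ₂ = 48.05/1.539 = 31.2216 s.
Tank 1: C₁ = C_in(1 − e^(−t/τ₁)). Tank 2 (τ₁ ≠ τ₂): C₂ = C_in[1 − (τ₁ e^(−t/τ₁) − τ₂ e^(−t/τ₂))/(τ₁ − τ₂)].
At t = 52.76: e^(−t/τ₁) = 0.249812, e^(−t/τ₂) = 0.184546.
C₂ = 2.837·[1 − (38.0377·0.249812 − 31.2216·0.184546)/(6.81611)] = 2.837·0.451231 = 1.28014 mol/L.

1.280 mol/L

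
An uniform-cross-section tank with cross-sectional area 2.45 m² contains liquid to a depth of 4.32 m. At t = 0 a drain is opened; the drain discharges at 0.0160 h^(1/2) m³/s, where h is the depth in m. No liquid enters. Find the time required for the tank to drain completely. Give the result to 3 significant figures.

With no inflow, A dh/dt = −0.0160 √h.
∫ h^(−1/2) dh = −(0.0160/A) ∫ dt, giving 2√h = 2√h₀ − (0.0160/A) t.
Set h = 0: 2√h₀ = (0.0160/A) t_empty ⇒ t_empty = 2A√h₀/0.0160.
t_empty = 2·2.45·√4.32/0.0160 = 4.9000·2.0785/0.0160 = 636.53 s.

637 s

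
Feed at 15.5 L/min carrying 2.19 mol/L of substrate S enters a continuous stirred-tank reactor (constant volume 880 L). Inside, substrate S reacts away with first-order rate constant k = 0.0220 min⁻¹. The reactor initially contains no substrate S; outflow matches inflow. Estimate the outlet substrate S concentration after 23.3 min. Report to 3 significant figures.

0.587 mol/L

Accumulation = in − out − consumed: V dC/dt = Q C_in − Q C − k V C.
dC/dt = (Q/V) C_in − (Q/V + k) C; effective rate a = Q/V + k = 0.017614 + 0.0220 = 0.039614 min⁻¹.
C_ss = Q C_in/(Q + kV) = 0.97375 mol/L; C(t) = C_ss + (C₀ − C_ss) e^(−a t).
C(23.3) = 0.97375 + (-0.97375)·e^(−0.039614·23.3) = 0.97375 + (-0.97375)·0.39733 = 0.58685 mol/L.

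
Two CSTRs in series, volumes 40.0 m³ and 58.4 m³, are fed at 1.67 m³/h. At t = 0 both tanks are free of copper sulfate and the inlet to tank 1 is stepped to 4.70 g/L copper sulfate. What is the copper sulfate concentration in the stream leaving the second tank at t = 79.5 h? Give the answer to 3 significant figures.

3.53 g/L

Species balance on tank i: dCᵢ/dt = (Cᵢ₋₁ − Cᵢ)/τᵢ with τᵢ = Vᵢ/Q.
τ₁ = 40.0/1.67 = 23.952 h; τ₂ = 58.4/1.67 = 34.970 h.
Tank 1: C₁ = C_in(1 − e^(−t/τ₁)). Tank 2 (τ₁ ≠ τ₂): C₂ = C_in[1 − (τ₁ e^(−t/τ₁) − τ₂ e^(−t/τ₂))/(τ₁ − τ₂)].
At t = 79.5: e^(−t/τ₁) = 0.036184, e^(−t/τ₂) = 0.10296.
C₂ = 4.70·[1 − (23.952·0.036184 − 34.970·0.10296)/(-11.018)] = 4.70·0.75186 = 3.5338 g/L.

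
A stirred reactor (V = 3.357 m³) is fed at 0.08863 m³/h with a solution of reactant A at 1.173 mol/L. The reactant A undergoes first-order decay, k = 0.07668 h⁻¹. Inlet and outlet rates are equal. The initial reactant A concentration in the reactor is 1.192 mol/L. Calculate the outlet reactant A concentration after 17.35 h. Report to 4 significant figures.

0.4495 mol/L

Species balance: V dC/dt = Q C_in − Q C − k V C.
dC/dt = (Q/V) C_in − (Q/V + k) C; effective rate a = Q/V + k = 0.0264015 + 0.07668 = 0.103082 h⁻¹.
C_ss = Q C_in/(Q + kV) = 0.300432 mol/L; C(t) = C_ss + (C₀ − C_ss) e^(−a t).
C(17.35) = 0.300432 + (0.891568)·e^(−0.103082·17.35) = 0.300432 + (0.891568)·0.167217 = 0.449517 mol/L.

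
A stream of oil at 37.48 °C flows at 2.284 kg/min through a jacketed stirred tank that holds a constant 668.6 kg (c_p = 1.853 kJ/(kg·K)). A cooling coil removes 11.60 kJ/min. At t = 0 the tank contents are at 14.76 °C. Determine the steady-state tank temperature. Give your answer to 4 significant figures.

34.74 °C

M c_p dT/dt = ṁ c_p (T_in − T) − Q̇.
At steady state dT/dt = 0 ⇒ T_ss = T_in − Q̇/(ṁ c_p) = 37.48 − 11.60/(2.284·1.853) = 34.7391 °C.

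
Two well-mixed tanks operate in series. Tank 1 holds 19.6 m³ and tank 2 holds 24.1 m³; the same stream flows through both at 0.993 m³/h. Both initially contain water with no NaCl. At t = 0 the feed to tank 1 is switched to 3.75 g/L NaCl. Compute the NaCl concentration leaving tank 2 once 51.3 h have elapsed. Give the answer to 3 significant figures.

2.54 g/L

Each tank obeys Vᵢ dCᵢ/dt = Q(Cᵢ₋₁ − Cᵢ), so τᵢ = Vᵢ/Q.
τ₁ = 19.6/0.993 = 19.738 h; τ₂ = 24.1/0.993 = 24.270 h.
Solving the cascade with C₁(0)=C₂(0)=0 gives C₂(t) = C_in[1 − (τ₁ e^(−t/τ₁) − τ₂ e^(−t/τ₂))/(τ₁ − τ₂)].
At t = 51.3: e^(−t/τ₁) = 0.074346, e^(−t/τ₂) = 0.12079.
C₂ = 3.75·[1 − (19.738·0.074346 − 24.270·0.12079)/(-4.5317)] = 3.75·0.67694 = 2.5385 g/L.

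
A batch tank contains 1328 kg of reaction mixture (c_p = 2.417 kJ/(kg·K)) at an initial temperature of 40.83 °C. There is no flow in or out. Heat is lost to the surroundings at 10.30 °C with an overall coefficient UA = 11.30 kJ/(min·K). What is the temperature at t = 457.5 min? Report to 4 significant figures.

M c_p dT/dt = −UA(T − T_amb).
dT/dt = (T_ss − T)/τ with T_ss = T_amb = 10.3000 °C, τ = M c_p/UA = 1328·2.417/11.30 = 284.051 min.
Integrating: T(t) = T_ss + (T₀ − T_ss) e^(−t/τ).
T(457.5) = 10.3000 + (30.5300)·0.199762 = 16.3987 °C.

16.40 °C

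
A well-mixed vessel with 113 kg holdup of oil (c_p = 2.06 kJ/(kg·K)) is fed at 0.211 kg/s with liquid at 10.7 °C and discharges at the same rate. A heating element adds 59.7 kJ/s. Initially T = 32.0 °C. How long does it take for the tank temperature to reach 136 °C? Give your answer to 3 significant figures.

1210 s

M c_p dT/dt = ṁ c_p (T_in − T) + Q̇.
τ = M/ṁ = 535.55 s; T_ss = T_in + Q̇/(ṁ c_p) = 148.05 °C.
T(t) = T_ss + (T₀ − T_ss) e^(−t/τ). Set T = 136:
e^(−t/τ) = (136 − 148.05)/(32.0 − 148.05) = 0.10382
t = −535.55 · ln(0.10382) = 1213.0 s.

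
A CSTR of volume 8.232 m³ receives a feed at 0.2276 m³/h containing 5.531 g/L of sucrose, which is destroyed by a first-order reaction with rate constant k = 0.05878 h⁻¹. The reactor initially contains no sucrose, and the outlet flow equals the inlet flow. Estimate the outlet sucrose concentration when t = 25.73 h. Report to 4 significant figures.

Accumulation = in − out − consumed: V dC/dt = Q C_in − Q C − k V C.
dC/dt = (Q/V) C_in − (Q/V + k) C; effective rate a = Q/V + k = 0.0276482 + 0.05878 = 0.0864282 h⁻¹.
C_ss = Q C_in/(Q + kV) = 1.76936 g/L; C(t) = C_ss + (C₀ − C_ss) e^(−a t).
C(25.73) = 1.76936 + (-1.76936)·e^(−0.0864282·25.73) = 1.76936 + (-1.76936)·0.108197 = 1.57792 g/L.

1.578 g/L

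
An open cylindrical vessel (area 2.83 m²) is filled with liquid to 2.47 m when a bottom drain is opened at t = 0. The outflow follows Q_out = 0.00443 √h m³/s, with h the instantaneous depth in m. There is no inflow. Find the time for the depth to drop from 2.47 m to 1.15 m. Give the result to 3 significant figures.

638 s

A dh/dt = −Q_out = −0.00443 √h.
Separate and integrate: 2(√h − √h₀) = −(0.00443/A) t.
t = 2A(√h₀ − √h)/0.00443 = 2·2.83·(√2.47 − √1.15)/0.00443
  = 5.6600 × (1.5716 − 1.0724) / 0.00443 = 637.86 s.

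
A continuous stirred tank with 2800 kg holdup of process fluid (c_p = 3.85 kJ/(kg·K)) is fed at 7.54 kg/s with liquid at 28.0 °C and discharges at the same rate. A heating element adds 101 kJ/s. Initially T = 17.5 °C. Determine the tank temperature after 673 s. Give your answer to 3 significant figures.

Energy balance: M c_p dT/dt = ṁ c_p (T_in − T) + 101.
τ = M/ṁ = 371.35 s; T_ss = T_in + Q̇/(ṁ c_p) = 28.0 + 101/(7.54·3.85) = 31.479 °C.
Solution: T(t) = T_ss + (T₀ − T_ss) e^(−t/τ).
T(673) = 31.479 + (-13.979)·e^(−673/371.35) = 31.479 + (-13.979)·0.16328 = 29.197 °C.

29.2 °C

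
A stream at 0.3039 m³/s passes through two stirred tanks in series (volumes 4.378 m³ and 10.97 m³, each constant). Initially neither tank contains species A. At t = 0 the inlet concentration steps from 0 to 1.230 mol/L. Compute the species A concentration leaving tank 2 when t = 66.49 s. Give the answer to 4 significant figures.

0.9136 mol/L

Species balance on tank i: dCᵢ/dt = (Cᵢ₋₁ − Cᵢ)/τᵢ with τᵢ = Vᵢ/Q.
τ₁ = 4.378/0.3039 = 14.4061 s; τ₂ = 10.97/0.3039 = 36.0974 s.
Tank 1: C₁ = C_in(1 − e^(−t/τ₁)). Tank 2 (τ₁ ≠ τ₂): C₂ = C_in[1 − (τ₁ e^(−t/τ₁) − τ₂ e^(−t/τ₂))/(τ₁ − τ₂)].
At t = 66.49: e^(−t/τ₁) = 0.00989802, e^(−t/τ₂) = 0.158506.
C₂ = 1.230·[1 − (14.4061·0.00989802 − 36.0974·0.158506)/(-21.6913)] = 1.230·0.742797 = 0.913641 mol/L.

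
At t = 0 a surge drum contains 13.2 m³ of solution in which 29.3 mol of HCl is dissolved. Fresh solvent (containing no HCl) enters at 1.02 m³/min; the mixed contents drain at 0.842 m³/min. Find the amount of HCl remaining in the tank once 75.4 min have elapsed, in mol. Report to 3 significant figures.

1.06 mol

Total volume: dV/dt = Q_in − Q_out = 0.17800 m³/min, so V(t) = 13.2 + 0.17800 t and V(75.4) = 26.621 m³.
Species balance (pure solvent in): dm/dt = −Q_out · m/V(t).
dm/m = −Q_out dt/(V₀ + 0.17800 t); integrating gives ln(m/m₀) = −(Q_out/(Q_in−Q_out)) ln(V/V₀).
m = m₀ (V₀/V)^(Q_out/(Q_in−Q_out)) = 29.3 × (13.2/26.621)^(4.7303) = 1.0611 mol.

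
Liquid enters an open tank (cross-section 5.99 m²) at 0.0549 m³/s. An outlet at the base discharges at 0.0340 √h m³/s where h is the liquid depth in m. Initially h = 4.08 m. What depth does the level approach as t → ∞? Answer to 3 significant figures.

Accumulation of liquid (constant cross-section A): A dh/dt = Q_in − 0.0340 √h. At steady state dh/dt = 0:
Q_in = 0.0340 √h_ss ⇒ √h_ss = 0.0549/0.0340 = 1.6147.
h_ss = 1.6147² = 2.6073 m. (Since h₀ = 4.08 m > h_ss, the level will fall toward this value.)

2.61 m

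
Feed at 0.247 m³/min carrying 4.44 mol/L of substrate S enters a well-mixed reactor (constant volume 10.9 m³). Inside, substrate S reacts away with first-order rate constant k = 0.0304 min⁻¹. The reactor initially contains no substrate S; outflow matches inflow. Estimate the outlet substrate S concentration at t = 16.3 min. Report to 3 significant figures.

V dC/dt = Q(C_in − C) − k V C.
dC/dt = (Q/V) C_in − (Q/V + k) C; effective rate a = Q/V + k = 0.022661 + 0.0304 = 0.053061 min⁻¹.
C_ss = Q C_in/(Q + kV) = 1.8962 mol/L; C(t) = C_ss + (C₀ − C_ss) e^(−a t).
C(16.3) = 1.8962 + (-1.8962)·e^(−0.053061·16.3) = 1.8962 + (-1.8962)·0.42110 = 1.0977 mol/L.

1.10 mol/L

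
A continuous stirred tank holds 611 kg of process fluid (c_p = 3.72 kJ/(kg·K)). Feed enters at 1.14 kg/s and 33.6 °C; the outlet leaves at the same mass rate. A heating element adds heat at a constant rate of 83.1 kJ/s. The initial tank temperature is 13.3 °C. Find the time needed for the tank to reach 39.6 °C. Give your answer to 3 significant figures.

Heat balance on the well-mixed liquid: M c_p dT/dt = ṁ c_p (T_in − T) + 83.1.
τ = M/ṁ = 535.96 s; T_ss = T_in + Q̇/(ṁ c_p) = 53.195 °C.
T(t) = T_ss + (T₀ − T_ss) e^(−t/τ). Set T = 39.6:
e^(−t/τ) = (39.6 − 53.195)/(13.3 − 53.195) = 0.34078
t = −535.96 · ln(0.34078) = 576.98 s.

577 s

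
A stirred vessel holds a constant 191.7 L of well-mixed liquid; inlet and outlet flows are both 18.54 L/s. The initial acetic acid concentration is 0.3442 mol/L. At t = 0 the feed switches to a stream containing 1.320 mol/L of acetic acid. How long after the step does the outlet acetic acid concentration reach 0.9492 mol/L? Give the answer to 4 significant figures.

Species balance: V dC/dt = Q(C_in − C) ⇒ τ = V/Q = 10.3398 s.
C(t) = C_in + (C₀ − C_in) e^(−t/τ). Set C = 0.9492 and solve for t:
e^(−t/τ) = (C − C_in)/(C₀ − C_in) = (0.9492 − 1.320)/(0.3442 − 1.320) = 0.379996
t = −τ ln(…) = 10.3398 × 0.967595 = 10.0047 s.

10.00 s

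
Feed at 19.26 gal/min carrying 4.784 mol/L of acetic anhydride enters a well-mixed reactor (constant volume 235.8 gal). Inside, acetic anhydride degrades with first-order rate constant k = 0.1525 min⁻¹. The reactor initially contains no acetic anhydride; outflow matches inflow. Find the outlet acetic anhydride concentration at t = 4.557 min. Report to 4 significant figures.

1.095 mol/L

Species balance: V dC/dt = Q C_in − Q C − k V C.
This is linear with rate a = Q/V + k = 0.234179 min⁻¹.
C_ss = Q C_in/(Q + kV) = 1.66861 mol/L; C(t) = C_ss + (C₀ − C_ss) e^(−a t).
C(4.557) = 1.66861 + (-1.66861)·e^(−0.234179·4.557) = 1.66861 + (-1.66861)·0.343986 = 1.09463 mol/L.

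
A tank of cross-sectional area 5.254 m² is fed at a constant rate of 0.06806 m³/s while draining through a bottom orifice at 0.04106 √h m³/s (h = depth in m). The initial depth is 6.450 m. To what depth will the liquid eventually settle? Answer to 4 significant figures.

Level balance: A dh/dt = 0.06806 − 0.04106 √h. Setting dh/dt = 0:
Q_in = 0.04106 √h_ss ⇒ √h_ss = 0.06806/0.04106 = 1.65757.
h_ss = 1.65757² = 2.74755 m. (Since h₀ = 6.450 m > h_ss, the level will fall toward this value.)

2.748 m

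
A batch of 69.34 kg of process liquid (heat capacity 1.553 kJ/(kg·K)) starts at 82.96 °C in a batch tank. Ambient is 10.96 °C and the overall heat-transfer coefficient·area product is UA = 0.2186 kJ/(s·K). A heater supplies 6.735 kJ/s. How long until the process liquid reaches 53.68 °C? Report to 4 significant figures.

611.2 s

Energy balance: M c_p dT/dt = −UA(T − T_amb) + Q̇.
τ = M c_p/UA = 492.612 s; T_ss = T_amb + Q̇/UA = 10.96 + 6.735/0.2186 = 41.7697 °C.
T(t) = T_ss + (T₀ − T_ss)e^(−t/τ); set T = 53.68:
t = −τ ln[(T − T_ss)/(T₀ − T_ss)] = −492.612 · ln(0.289153) = 611.233 s.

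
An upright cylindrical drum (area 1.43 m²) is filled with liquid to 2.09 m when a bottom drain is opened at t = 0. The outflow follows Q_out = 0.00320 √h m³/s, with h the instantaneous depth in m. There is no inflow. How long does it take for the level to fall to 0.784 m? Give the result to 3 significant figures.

501 s

Accumulation of liquid (constant cross-section A): A dh/dt = −0.00320 √h.
∫ h^(−1/2) dh = −(0.00320/A) ∫ dt, giving 2√h = 2√h₀ − (0.00320/A) t.
t = 2A(√h₀ − √h)/0.00320 = 2·1.43·(√2.09 − √0.784)/0.00320
  = 2.8600 × (1.4457 − 0.88544) / 0.00320 = 500.72 s.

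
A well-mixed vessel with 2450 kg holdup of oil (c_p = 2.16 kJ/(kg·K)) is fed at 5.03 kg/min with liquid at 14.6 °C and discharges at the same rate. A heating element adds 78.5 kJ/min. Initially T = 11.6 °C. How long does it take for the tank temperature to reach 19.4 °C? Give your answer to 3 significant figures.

701 min

M c_p dT/dt = ṁ c_p (T_in − T) + Q̇.
τ = M/ṁ = 487.08 min; T_ss = T_in + Q̇/(ṁ c_p) = 21.825 °C.
T(t) = T_ss + (T₀ − T_ss) e^(−t/τ). Set T = 19.4:
e^(−t/τ) = (19.4 − 21.825)/(11.6 − 21.825) = 0.23718
t = −487.08 · ln(0.23718) = 700.88 min.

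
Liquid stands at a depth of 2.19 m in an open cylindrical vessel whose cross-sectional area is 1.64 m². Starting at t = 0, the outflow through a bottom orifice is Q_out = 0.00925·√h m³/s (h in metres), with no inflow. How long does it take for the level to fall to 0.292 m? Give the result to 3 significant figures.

333 s

With no inflow, A dh/dt = −0.00925 √h.
∫ h^(−1/2) dh = −(0.00925/A) ∫ dt, giving 2√h = 2√h₀ − (0.00925/A) t.
t = 2A(√h₀ − √h)/0.00925 = 2·1.64·(√2.19 − √0.292)/0.00925
  = 3.2800 × (1.4799 − 0.54037) / 0.00925 = 333.14 s.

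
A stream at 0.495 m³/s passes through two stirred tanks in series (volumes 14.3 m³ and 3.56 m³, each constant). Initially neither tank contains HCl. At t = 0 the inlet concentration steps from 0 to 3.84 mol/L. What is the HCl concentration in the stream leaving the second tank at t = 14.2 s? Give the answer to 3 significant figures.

Species balance on tank i: dCᵢ/dt = (Cᵢ₋₁ − Cᵢ)/τᵢ with τᵢ = Vᵢ/Q.
τ₁ = 14.3/0.495 = 28.889 s; τ₂ = 3.56/0.495 = 7.1919 s.
Tank 1: C₁ = C_in(1 − e^(−t/τ₁)). Tank 2 (τ₁ ≠ τ₂): C₂ = C_in[1 − (τ₁ e^(−t/τ₁) − τ₂ e^(−t/τ₂))/(τ₁ − τ₂)].
At t = 14.2: e^(−t/τ₁) = 0.61168, e^(−t/τ₂) = 0.13884.
C₂ = 3.84·[1 − (28.889·0.61168 − 7.1919·0.13884)/(21.697)] = 3.84·0.23158 = 0.88927 mol/L.

0.889 mol/L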